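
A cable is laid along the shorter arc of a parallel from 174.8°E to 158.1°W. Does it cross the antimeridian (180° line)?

Yes

Naïve |-158.1 − 174.8| = 332.9° > 180°, so the shorter arc goes the other way round — across 180°.
Signed shortest Δλ = ((-158.1 − 174.8 + 180) mod 360) − 180 = 27.1°.
Going east by 27.1° from +174.8° passes through 180° before reaching -158.1°.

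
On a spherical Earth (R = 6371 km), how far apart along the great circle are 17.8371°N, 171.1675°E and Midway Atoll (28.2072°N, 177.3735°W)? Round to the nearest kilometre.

Δλ = -177.3735 − 171.1675 = -348.5410°; wrapped into (−180°, 180°]: 11.4590°.
Δφ = 28.2072 − 17.8371 = 10.3701°.
a = sin²(Δφ/2) + cos φ₁ · cos φ₂ · sin²(Δλ/2) = 0.016528.
c = 2·atan2(√a, √(1−a)) = 0.25784 rad → d = 6371·c ≈ 1642.67 km.

1643 km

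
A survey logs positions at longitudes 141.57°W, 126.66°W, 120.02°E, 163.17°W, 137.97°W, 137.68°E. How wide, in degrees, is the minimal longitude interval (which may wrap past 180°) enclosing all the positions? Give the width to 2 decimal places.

Sort the longitudes: -163.17°, -141.57°, -137.97°, -126.66°, +120.02°, +137.68°.
Eastward gaps between consecutive values (wrapping around): 21.60°, 3.60°, 11.31°, 246.68°, 17.66°, 59.15°.
Largest gap = 246.68° ⇒ minimal covering band is its complement: 360° − 246.68° = 113.32°.
Band runs from +120.02° eastward to -126.66°, crossing the antimeridian.

113.32°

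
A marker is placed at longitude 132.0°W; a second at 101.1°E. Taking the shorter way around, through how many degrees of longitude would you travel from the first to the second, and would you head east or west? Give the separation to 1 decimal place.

126.9° west

Raw difference: 101.1 − -132.0 = 233.1°.
Normalise into (−180°, 180°]: 233.1° − 360° = -126.9°.
Negative ⇒ the second point lies to the west; separation 126.9°.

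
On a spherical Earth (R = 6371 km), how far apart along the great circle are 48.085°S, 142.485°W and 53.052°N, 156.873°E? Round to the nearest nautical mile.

6811 nmi

Δλ = 156.873 − -142.485 = 299.358°; wrapped into (−180°, 180°]: -60.642°.
Δφ = 53.052 − -48.085 = 101.137°.
a = sin²(Δφ/2) + cos φ₁ · cos φ₂ · sin²(Δλ/2) = 0.698918.
c = 2·atan2(√a, √(1−a)) = 1.97995 rad → d = 6371·c ≈ 12614.29 km ≈ 6811.17 nmi.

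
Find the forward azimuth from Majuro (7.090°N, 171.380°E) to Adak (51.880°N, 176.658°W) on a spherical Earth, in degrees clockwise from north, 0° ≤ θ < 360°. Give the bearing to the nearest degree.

Δλ = -176.658 − 171.380 = -348.038°; wrapped into (−180°, 180°]: 11.962°.
θ = atan2( sin Δλ · cos φ₂ , cos φ₁ · sin φ₂ − sin φ₁ · cos φ₂ · cos Δλ )
  = atan2(0.12795, 0.70616) = 10.270° → normalised to [0°, 360°): 10.270°.

10°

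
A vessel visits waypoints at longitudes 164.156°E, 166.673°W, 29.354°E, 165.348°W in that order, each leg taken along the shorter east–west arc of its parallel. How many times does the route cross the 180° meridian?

3

Leg 1: +164.156° → -166.673°, shortest Δλ = 29.171° (east) — crosses 180°.
Leg 2: -166.673° → +29.354°, shortest Δλ = -163.973° (west) — crosses 180°.
Leg 3: +29.354° → -165.348°, shortest Δλ = 165.298° (east) — crosses 180°.
Total crossings: 3.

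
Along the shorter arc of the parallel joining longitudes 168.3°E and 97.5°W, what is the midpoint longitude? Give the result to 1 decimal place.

144.6°W

Signed shortest Δλ from +168.3° to -97.5° is +94.2°.
Midpoint longitude = +168.3° + (+94.2°)/2 = +168.3° + 47.1° = +215.4°.
Normalise into (−180°, 180°]: -144.6°.
(The naïve average (+168.3 + -97.5)/2 = 35.4° is on the wrong side of the globe.)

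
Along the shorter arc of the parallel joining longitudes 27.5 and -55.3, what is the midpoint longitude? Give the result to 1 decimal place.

-13.9°

Signed shortest Δλ from +27.5° to -55.3° is -82.8°.
Midpoint longitude = +27.5° + (-82.8°)/2 = +27.5° − 41.4° = -13.9°.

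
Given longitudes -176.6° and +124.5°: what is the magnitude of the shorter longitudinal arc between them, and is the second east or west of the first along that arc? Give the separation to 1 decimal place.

58.9° west

Raw difference: 124.5 − -176.6 = 301.1°.
Normalise into (−180°, 180°]: 301.1° − 360° = -58.9°.
Negative ⇒ the second point lies to the west; separation 58.9°.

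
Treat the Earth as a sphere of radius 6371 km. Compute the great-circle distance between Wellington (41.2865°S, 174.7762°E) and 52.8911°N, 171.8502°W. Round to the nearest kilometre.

Δλ = -171.8502 − 174.7762 = -346.6264°; wrapped into (−180°, 180°]: 13.3736°.
Δφ = 52.8911 − -41.2865 = 94.1776°.
a = sin²(Δφ/2) + cos φ₁ · cos φ₂ · sin²(Δλ/2) = 0.542571.
c = 2·atan2(√a, √(1−a)) = 1.65604 rad → d = 6371·c ≈ 10550.64 km.

10551 km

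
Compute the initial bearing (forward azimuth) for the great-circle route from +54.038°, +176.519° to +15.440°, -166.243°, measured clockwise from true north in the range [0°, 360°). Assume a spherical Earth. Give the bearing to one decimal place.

154.1°

Δλ = -166.243 − 176.519 = -342.762°; wrapped into (−180°, 180°]: 17.238°.
θ = atan2( sin Δλ · cos φ₂ , cos φ₁ · sin φ₂ − sin φ₁ · cos φ₂ · cos Δλ )
  = atan2(0.28565, -0.58881) = 154.121° → normalised to [0°, 360°): 154.121°.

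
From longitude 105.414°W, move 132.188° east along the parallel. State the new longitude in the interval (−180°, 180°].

26.774°E

Start at -105.414°; shift +132.188° → +26.774°.
+26.774° already lies in (−180°, 180°].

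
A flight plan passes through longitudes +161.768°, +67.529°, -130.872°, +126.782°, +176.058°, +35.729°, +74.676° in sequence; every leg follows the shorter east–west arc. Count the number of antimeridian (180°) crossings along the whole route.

2

Leg 1: +161.768° → +67.529°, shortest Δλ = -94.239° (west) — does not cross 180°.
Leg 2: +67.529° → -130.872°, shortest Δλ = 161.599° (east) — crosses 180°.
Leg 3: -130.872° → +126.782°, shortest Δλ = -102.346° (west) — crosses 180°.
Leg 4: +126.782° → +176.058°, shortest Δλ = 49.276° (east) — does not cross 180°.
Leg 5: +176.058° → +35.729°, shortest Δλ = -140.329° (west) — does not cross 180°.
Leg 6: +35.729° → +74.676°, shortest Δλ = 38.947° (east) — does not cross 180°.
Total crossings: 2.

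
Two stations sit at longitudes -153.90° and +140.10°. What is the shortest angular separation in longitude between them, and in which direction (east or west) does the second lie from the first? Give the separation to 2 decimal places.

Raw difference: 140.10 − -153.90 = 294.0°.
Normalise into (−180°, 180°]: 294.0° − 360° = -66.0°.
Negative ⇒ the second point lies to the west; separation 66.00°.

66.00° west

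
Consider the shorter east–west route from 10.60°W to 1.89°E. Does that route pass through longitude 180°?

Signed shortest Δλ = ((1.89 − -10.60 + 180) mod 360) − 180 = 12.49°.
Going east by 12.49° from -10.60° reaches +1.89° without touching 180°.

No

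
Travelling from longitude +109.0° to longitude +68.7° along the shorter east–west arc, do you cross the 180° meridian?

No

Signed shortest Δλ = ((68.7 − 109.0 + 180) mod 360) − 180 = -40.3°.
Going west by 40.3° from +109.0° reaches +68.7° without touching 180°.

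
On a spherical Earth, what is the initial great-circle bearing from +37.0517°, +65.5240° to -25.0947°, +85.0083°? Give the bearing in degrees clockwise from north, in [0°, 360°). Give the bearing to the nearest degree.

Δλ = 85.0083 − 65.5240 = 19.4843°.
θ = atan2( sin Δλ · cos φ₂ , cos φ₁ · sin φ₂ − sin φ₁ · cos φ₂ · cos Δλ )
  = atan2(0.30206, -0.85290) = 160.498° → normalised to [0°, 360°): 160.498°.

160°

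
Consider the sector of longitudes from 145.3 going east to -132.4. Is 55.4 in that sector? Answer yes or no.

Band width going east from +145.3° to -132.4°: ((-132.4 − 145.3) mod 360) = 82.3°.
Offset of +55.4° east of the west edge: ((55.4 − 145.3) mod 360) = 270.1°.
270.1° > 82.3° ⇒ outside.

No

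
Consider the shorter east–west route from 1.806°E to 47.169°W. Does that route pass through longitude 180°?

Signed shortest Δλ = ((-47.169 − 1.806 + 180) mod 360) − 180 = -48.975°.
Going west by 48.975° from +1.806° reaches -47.169° without touching 180°.

No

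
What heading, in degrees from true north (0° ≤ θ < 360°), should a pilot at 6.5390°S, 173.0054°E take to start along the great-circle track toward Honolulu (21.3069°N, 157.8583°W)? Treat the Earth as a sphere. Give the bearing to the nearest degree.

Δλ = -157.8583 − 173.0054 = -330.8637°; wrapped into (−180°, 180°]: 29.1363°.
θ = atan2( sin Δλ · cos φ₂ , cos φ₁ · sin φ₂ − sin φ₁ · cos φ₂ · cos Δλ )
  = atan2(0.45361, 0.45367) = 44.996° → normalised to [0°, 360°): 44.996°.

45°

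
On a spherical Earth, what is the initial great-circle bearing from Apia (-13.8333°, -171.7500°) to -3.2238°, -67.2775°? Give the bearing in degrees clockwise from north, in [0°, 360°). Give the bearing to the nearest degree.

97°

Δλ = -67.2775 − -171.7500 = 104.4725°.
θ = atan2( sin Δλ · cos φ₂ , cos φ₁ · sin φ₂ − sin φ₁ · cos φ₂ · cos Δλ )
  = atan2(0.96674, -0.11426) = 96.741° → normalised to [0°, 360°): 96.741°.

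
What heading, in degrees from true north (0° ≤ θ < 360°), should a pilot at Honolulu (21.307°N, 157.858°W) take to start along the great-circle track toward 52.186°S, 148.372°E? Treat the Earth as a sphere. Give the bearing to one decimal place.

Δλ = 148.372 − -157.858 = 306.230°; wrapped into (−180°, 180°]: -53.770°.
θ = atan2( sin Δλ · cos φ₂ , cos φ₁ · sin φ₂ − sin φ₁ · cos φ₂ · cos Δλ )
  = atan2(-0.49456, -0.86767) = -150.318° → normalised to [0°, 360°): 209.682°.

209.7°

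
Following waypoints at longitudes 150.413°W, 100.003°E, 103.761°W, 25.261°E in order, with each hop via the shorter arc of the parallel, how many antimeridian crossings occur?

2

Leg 1: -150.413° → +100.003°, shortest Δλ = -109.584° (west) — crosses 180°.
Leg 2: +100.003° → -103.761°, shortest Δλ = 156.236° (east) — crosses 180°.
Leg 3: -103.761° → +25.261°, shortest Δλ = 129.022° (east) — does not cross 180°.
Total crossings: 2.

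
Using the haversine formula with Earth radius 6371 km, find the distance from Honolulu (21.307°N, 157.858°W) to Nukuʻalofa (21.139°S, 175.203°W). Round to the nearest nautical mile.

2744 nmi

Δλ = -175.203 − -157.858 = -17.345°.
Δφ = -21.139 − 21.307 = -42.446°.
a = sin²(Δφ/2) + cos φ₁ · cos φ₂ · sin²(Δλ/2) = 0.150800.
c = 2·atan2(√a, √(1−a)) = 0.79764 rad → d = 6371·c ≈ 5081.75 km ≈ 2743.92 nmi.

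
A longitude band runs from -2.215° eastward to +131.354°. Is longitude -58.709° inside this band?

Band width going east from -2.215° to +131.354°: ((131.354 − -2.215) mod 360) = 133.569°.
Offset of -58.709° east of the west edge: ((-58.709 − -2.215) mod 360) = 303.506°.
303.506° > 133.569° ⇒ outside.

No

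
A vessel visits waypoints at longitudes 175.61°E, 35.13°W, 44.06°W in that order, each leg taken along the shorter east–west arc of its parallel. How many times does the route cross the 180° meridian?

Leg 1: +175.61° → -35.13°, shortest Δλ = 149.26° (east) — crosses 180°.
Leg 2: -35.13° → -44.06°, shortest Δλ = -8.93° (west) — does not cross 180°.
Total crossings: 1.

1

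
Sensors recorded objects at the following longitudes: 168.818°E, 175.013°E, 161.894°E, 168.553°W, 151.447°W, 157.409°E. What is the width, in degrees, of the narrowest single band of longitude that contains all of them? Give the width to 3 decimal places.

51.144°

Sort the longitudes: -168.553°, -151.447°, +157.409°, +161.894°, +168.818°, +175.013°.
Eastward gaps between consecutive values (wrapping around): 17.106°, 308.856°, 4.485°, 6.924°, 6.195°, 16.434°.
Largest gap = 308.856° ⇒ minimal covering band is its complement: 360° − 308.856° = 51.144°.
Band runs from +157.409° eastward to -151.447°, crossing the antimeridian.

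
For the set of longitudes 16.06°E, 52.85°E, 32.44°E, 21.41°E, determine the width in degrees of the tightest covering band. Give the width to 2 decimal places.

36.79°

Sort the longitudes: +16.06°, +21.41°, +32.44°, +52.85°.
Eastward gaps between consecutive values (wrapping around): 5.35°, 11.03°, 20.41°, 323.21°.
Largest gap = 323.21° ⇒ minimal covering band is its complement: 360° − 323.21° = 36.79°.
Band runs from +16.06° eastward to +52.85°.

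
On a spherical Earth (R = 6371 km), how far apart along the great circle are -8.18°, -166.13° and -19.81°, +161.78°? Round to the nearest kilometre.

3687 km

Δλ = 161.78 − -166.13 = 327.91°; wrapped into (−180°, 180°]: -32.09°.
Δφ = -19.81 − -8.18 = -11.63°.
a = sin²(Δφ/2) + cos φ₁ · cos φ₂ · sin²(Δλ/2) = 0.081406.
c = 2·atan2(√a, √(1−a)) = 0.57867 rad → d = 6371·c ≈ 3686.73 km.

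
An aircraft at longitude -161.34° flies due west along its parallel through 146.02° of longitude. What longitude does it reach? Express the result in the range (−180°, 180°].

Start at -161.34°; shift −146.02° → -307.36°.
-307.36° lies outside (−180°, 180°]; add 360° → +52.64°.

+52.64°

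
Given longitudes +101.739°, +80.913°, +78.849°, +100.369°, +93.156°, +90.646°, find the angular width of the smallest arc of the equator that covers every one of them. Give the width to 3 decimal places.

Sort the longitudes: +78.849°, +80.913°, +90.646°, +93.156°, +100.369°, +101.739°.
Eastward gaps between consecutive values (wrapping around): 2.064°, 9.733°, 2.510°, 7.213°, 1.370°, 337.110°.
Largest gap = 337.110° ⇒ minimal covering band is its complement: 360° − 337.110° = 22.890°.
Band runs from +78.849° eastward to +101.739°.

22.890°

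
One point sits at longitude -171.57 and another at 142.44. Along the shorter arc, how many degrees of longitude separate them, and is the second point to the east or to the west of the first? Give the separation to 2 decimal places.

Raw difference: 142.44 − -171.57 = 314.01°.
Normalise into (−180°, 180°]: 314.01° − 360° = -45.99°.
Negative ⇒ the second point lies to the west; separation 45.99°.

45.99° west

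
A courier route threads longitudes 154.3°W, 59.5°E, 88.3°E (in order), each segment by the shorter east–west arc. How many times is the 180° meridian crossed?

1

Leg 1: -154.3° → +59.5°, shortest Δλ = -146.2° (west) — crosses 180°.
Leg 2: +59.5° → +88.3°, shortest Δλ = 28.8° (east) — does not cross 180°.
Total crossings: 1.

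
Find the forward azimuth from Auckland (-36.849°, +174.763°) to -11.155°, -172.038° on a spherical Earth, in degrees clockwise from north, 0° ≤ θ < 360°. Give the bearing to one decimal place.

28.2°

Δλ = -172.038 − 174.763 = -346.801°; wrapped into (−180°, 180°]: 13.199°.
θ = atan2( sin Δλ · cos φ₂ , cos φ₁ · sin φ₂ − sin φ₁ · cos φ₂ · cos Δλ )
  = atan2(0.22402, 0.41802) = 28.187° → normalised to [0°, 360°): 28.187°.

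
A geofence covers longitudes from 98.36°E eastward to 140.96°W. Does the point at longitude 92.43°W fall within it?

Band width going east from +98.36° to -140.96°: ((-140.96 − 98.36) mod 360) = 120.68°.
Offset of -92.43° east of the west edge: ((-92.43 − 98.36) mod 360) = 169.21°.
169.21° > 120.68° ⇒ outside.

No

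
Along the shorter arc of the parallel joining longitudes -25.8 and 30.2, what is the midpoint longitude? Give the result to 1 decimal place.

Signed shortest Δλ from -25.8° to +30.2° is +56.0°.
Midpoint longitude = -25.8° + (+56.0°)/2 = -25.8° + 28.0° = +2.2°.

+2.2°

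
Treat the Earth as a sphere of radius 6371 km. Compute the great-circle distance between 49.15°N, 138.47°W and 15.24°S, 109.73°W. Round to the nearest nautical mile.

Δλ = -109.73 − -138.47 = 28.74°.
Δφ = -15.24 − 49.15 = -64.39°.
a = sin²(Δφ/2) + cos φ₁ · cos φ₂ · sin²(Δλ/2) = 0.322750.
c = 2·atan2(√a, √(1−a)) = 1.20842 rad → d = 6371·c ≈ 7698.82 km ≈ 4157.03 nmi.

4157 nmi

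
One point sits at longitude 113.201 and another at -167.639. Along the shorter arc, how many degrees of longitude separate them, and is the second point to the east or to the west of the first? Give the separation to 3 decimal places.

79.160° east

Raw difference: -167.639 − 113.201 = -280.84°.
Normalise into (−180°, 180°]: -280.84° + 360° = 79.16°.
Positive ⇒ the second point lies to the east; separation 79.160°.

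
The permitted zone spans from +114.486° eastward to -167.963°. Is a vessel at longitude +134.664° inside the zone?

Band width going east from +114.486° to -167.963°: ((-167.963 − 114.486) mod 360) = 77.551°.
Offset of +134.664° east of the west edge: ((134.664 − 114.486) mod 360) = 20.178°.
20.178° ≤ 77.551° ⇒ inside.

Yes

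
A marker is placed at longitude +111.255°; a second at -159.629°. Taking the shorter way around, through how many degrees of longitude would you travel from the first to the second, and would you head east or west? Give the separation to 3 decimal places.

89.116° east

Raw difference: -159.629 − 111.255 = -270.884°.
Normalise into (−180°, 180°]: -270.884° + 360° = 89.116°.
Positive ⇒ the second point lies to the east; separation 89.116°.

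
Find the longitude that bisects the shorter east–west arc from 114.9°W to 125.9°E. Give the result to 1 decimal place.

Signed shortest Δλ from -114.9° to +125.9° is -119.2°.
Midpoint longitude = -114.9° + (-119.2°)/2 = -114.9° − 59.6° = -174.5°.
(The naïve average (-114.9 + +125.9)/2 = 5.5° is on the wrong side of the globe.)

174.5°W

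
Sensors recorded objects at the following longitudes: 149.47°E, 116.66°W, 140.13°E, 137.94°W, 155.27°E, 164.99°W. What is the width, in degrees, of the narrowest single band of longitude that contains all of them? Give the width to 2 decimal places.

Sort the longitudes: -164.99°, -137.94°, -116.66°, +140.13°, +149.47°, +155.27°.
Eastward gaps between consecutive values (wrapping around): 27.05°, 21.28°, 256.79°, 9.34°, 5.80°, 39.74°.
Largest gap = 256.79° ⇒ minimal covering band is its complement: 360° − 256.79° = 103.21°.
Band runs from +140.13° eastward to -116.66°, crossing the antimeridian.

103.21°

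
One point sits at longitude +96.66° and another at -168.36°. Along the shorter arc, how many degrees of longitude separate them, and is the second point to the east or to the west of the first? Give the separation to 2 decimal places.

94.98° east

Raw difference: -168.36 − 96.66 = -265.02°.
Normalise into (−180°, 180°]: -265.02° + 360° = 94.98°.
Positive ⇒ the second point lies to the east; separation 94.98°.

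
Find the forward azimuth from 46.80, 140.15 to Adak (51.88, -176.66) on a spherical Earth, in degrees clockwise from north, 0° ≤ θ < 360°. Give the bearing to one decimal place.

63.5°

Δλ = -176.66 − 140.15 = -316.81°; wrapped into (−180°, 180°]: 43.19°.
θ = atan2( sin Δλ · cos φ₂ , cos φ₁ · sin φ₂ − sin φ₁ · cos φ₂ · cos Δλ )
  = atan2(0.42250, 0.21046) = 63.521° → normalised to [0°, 360°): 63.521°.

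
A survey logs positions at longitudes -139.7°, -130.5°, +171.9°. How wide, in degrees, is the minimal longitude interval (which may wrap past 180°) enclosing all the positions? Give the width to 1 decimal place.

57.6°

Sort the longitudes: -139.7°, -130.5°, +171.9°.
Eastward gaps between consecutive values (wrapping around): 9.2°, 302.4°, 48.4°.
Largest gap = 302.4° ⇒ minimal covering band is its complement: 360° − 302.4° = 57.6°.
Band runs from +171.9° eastward to -130.5°, crossing the antimeridian.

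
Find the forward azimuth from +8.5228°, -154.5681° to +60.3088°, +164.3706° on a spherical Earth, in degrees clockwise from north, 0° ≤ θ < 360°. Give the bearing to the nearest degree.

338°

Δλ = 164.3706 − -154.5681 = 318.9387°; wrapped into (−180°, 180°]: -41.0613°.
θ = atan2( sin Δλ · cos φ₂ , cos φ₁ · sin φ₂ − sin φ₁ · cos φ₂ · cos Δλ )
  = atan2(-0.32536, 0.80376) = -22.038° → normalised to [0°, 360°): 337.962°.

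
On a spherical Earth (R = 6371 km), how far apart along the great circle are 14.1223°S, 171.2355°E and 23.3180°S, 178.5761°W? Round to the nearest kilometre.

1481 km

Δλ = -178.5761 − 171.2355 = -349.8116°; wrapped into (−180°, 180°]: 10.1884°.
Δφ = -23.3180 − -14.1223 = -9.1957°.
a = sin²(Δφ/2) + cos φ₁ · cos φ₂ · sin²(Δλ/2) = 0.013447.
c = 2·atan2(√a, √(1−a)) = 0.23245 rad → d = 6371·c ≈ 1480.93 km.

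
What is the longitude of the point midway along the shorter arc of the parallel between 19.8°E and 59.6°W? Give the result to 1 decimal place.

19.9°W

Signed shortest Δλ from +19.8° to -59.6° is -79.4°.
Midpoint longitude = +19.8° + (-79.4°)/2 = +19.8° − 39.7° = -19.9°.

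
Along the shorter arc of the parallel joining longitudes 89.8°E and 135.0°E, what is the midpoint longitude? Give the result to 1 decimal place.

Signed shortest Δλ from +89.8° to +135.0° is +45.2°.
Midpoint longitude = +89.8° + (+45.2°)/2 = +89.8° + 22.6° = +112.4°.

112.4°E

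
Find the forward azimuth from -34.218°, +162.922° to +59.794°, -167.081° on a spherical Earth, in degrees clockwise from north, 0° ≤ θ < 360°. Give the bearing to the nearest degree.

15°

Δλ = -167.081 − 162.922 = -330.003°; wrapped into (−180°, 180°]: 29.997°.
θ = atan2( sin Δλ · cos φ₂ , cos φ₁ · sin φ₂ − sin φ₁ · cos φ₂ · cos Δλ )
  = atan2(0.25153, 0.95965) = 14.687° → normalised to [0°, 360°): 14.687°.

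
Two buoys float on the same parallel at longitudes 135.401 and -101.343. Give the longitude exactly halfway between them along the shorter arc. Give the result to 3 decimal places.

-162.971°

Signed shortest Δλ from +135.401° to -101.343° is +123.256°.
Midpoint longitude = +135.401° + (+123.256°)/2 = +135.401° + 61.628° = +197.029°.
Normalise into (−180°, 180°]: -162.971°.
(The naïve average (+135.401 + -101.343)/2 = 17.029° is on the wrong side of the globe.)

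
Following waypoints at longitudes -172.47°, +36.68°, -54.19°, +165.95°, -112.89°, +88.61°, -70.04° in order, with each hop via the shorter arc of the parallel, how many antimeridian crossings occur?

4

Leg 1: -172.47° → +36.68°, shortest Δλ = -150.85° (west) — crosses 180°.
Leg 2: +36.68° → -54.19°, shortest Δλ = -90.87° (west) — does not cross 180°.
Leg 3: -54.19° → +165.95°, shortest Δλ = -139.86° (west) — crosses 180°.
Leg 4: +165.95° → -112.89°, shortest Δλ = 81.16° (east) — crosses 180°.
Leg 5: -112.89° → +88.61°, shortest Δλ = -158.5° (west) — crosses 180°.
Leg 6: +88.61° → -70.04°, shortest Δλ = -158.65° (west) — does not cross 180°.
Total crossings: 4.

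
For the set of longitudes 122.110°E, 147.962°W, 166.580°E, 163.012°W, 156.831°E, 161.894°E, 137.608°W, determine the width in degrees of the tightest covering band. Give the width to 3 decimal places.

100.282°

Sort the longitudes: -163.012°, -147.962°, -137.608°, +122.110°, +156.831°, +161.894°, +166.580°.
Eastward gaps between consecutive values (wrapping around): 15.050°, 10.354°, 259.718°, 34.721°, 5.063°, 4.686°, 30.408°.
Largest gap = 259.718° ⇒ minimal covering band is its complement: 360° − 259.718° = 100.282°.
Band runs from +122.110° eastward to -137.608°, crossing the antimeridian.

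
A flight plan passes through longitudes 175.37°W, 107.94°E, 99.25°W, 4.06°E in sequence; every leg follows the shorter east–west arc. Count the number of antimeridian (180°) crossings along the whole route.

Leg 1: -175.37° → +107.94°, shortest Δλ = -76.69° (west) — crosses 180°.
Leg 2: +107.94° → -99.25°, shortest Δλ = 152.81° (east) — crosses 180°.
Leg 3: -99.25° → +4.06°, shortest Δλ = 103.31° (east) — does not cross 180°.
Total crossings: 2.

2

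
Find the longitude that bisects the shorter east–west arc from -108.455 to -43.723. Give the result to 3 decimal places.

Signed shortest Δλ from -108.455° to -43.723° is +64.732°.
Midpoint longitude = -108.455° + (+64.732°)/2 = -108.455° + 32.366° = -76.089°.

-76.089°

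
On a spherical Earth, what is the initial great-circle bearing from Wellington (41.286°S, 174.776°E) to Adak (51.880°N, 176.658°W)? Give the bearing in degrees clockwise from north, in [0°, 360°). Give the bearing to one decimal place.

Δλ = -176.658 − 174.776 = -351.434°; wrapped into (−180°, 180°]: 8.566°.
θ = atan2( sin Δλ · cos φ₂ , cos φ₁ · sin φ₂ − sin φ₁ · cos φ₂ · cos Δλ )
  = atan2(0.09195, 0.99393) = 5.285° → normalised to [0°, 360°): 5.285°.

5.3°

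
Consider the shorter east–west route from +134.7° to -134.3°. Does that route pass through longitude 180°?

Yes

Naïve |-134.3 − 134.7| = 269.0° > 180°, so the shorter arc goes the other way round — across 180°.
Signed shortest Δλ = ((-134.3 − 134.7 + 180) mod 360) − 180 = 91.0°.
Going east by 91.0° from +134.7° passes through 180° before reaching -134.3°.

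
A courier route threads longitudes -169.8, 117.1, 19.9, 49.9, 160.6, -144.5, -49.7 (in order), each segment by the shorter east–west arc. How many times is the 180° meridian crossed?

2

Leg 1: -169.8° → +117.1°, shortest Δλ = -73.1° (west) — crosses 180°.
Leg 2: +117.1° → +19.9°, shortest Δλ = -97.2° (west) — does not cross 180°.
Leg 3: +19.9° → +49.9°, shortest Δλ = 30.0° (east) — does not cross 180°.
Leg 4: +49.9° → +160.6°, shortest Δλ = 110.7° (east) — does not cross 180°.
Leg 5: +160.6° → -144.5°, shortest Δλ = 54.9° (east) — crosses 180°.
Leg 6: -144.5° → -49.7°, shortest Δλ = 94.8° (east) — does not cross 180°.
Total crossings: 2.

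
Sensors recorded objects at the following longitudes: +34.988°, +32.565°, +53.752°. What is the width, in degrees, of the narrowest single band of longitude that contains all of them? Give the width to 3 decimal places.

Sort the longitudes: +32.565°, +34.988°, +53.752°.
Eastward gaps between consecutive values (wrapping around): 2.423°, 18.764°, 338.813°.
Largest gap = 338.813° ⇒ minimal covering band is its complement: 360° − 338.813° = 21.187°.
Band runs from +32.565° eastward to +53.752°.

21.187°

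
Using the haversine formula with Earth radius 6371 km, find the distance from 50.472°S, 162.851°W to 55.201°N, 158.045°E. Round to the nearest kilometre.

12296 km

Δλ = 158.045 − -162.851 = 320.896°; wrapped into (−180°, 180°]: -39.104°.
Δφ = 55.201 − -50.472 = 105.673°.
a = sin²(Δφ/2) + cos φ₁ · cos φ₂ · sin²(Δλ/2) = 0.675754.
c = 2·atan2(√a, √(1−a)) = 1.92998 rad → d = 6371·c ≈ 12295.89 km.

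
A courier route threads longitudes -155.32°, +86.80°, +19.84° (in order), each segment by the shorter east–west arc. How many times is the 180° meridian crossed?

1

Leg 1: -155.32° → +86.80°, shortest Δλ = -117.88° (west) — crosses 180°.
Leg 2: +86.80° → +19.84°, shortest Δλ = -66.96° (west) — does not cross 180°.
Total crossings: 1.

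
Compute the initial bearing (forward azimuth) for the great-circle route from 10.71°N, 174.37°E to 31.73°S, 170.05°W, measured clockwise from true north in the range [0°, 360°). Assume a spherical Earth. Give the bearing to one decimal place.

161.1°

Δλ = -170.05 − 174.37 = -344.42°; wrapped into (−180°, 180°]: 15.58°.
θ = atan2( sin Δλ · cos φ₂ , cos φ₁ · sin φ₂ − sin φ₁ · cos φ₂ · cos Δλ )
  = atan2(0.22844, -0.66901) = 161.147° → normalised to [0°, 360°): 161.147°.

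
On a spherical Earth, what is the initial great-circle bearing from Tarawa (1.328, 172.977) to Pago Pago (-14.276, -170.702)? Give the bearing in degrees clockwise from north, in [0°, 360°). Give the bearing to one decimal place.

Δλ = -170.702 − 172.977 = -343.679°; wrapped into (−180°, 180°]: 16.321°.
θ = atan2( sin Δλ · cos φ₂ , cos φ₁ · sin φ₂ − sin φ₁ · cos φ₂ · cos Δλ )
  = atan2(0.27234, -0.26808) = 134.549° → normalised to [0°, 360°): 134.549°.

134.5°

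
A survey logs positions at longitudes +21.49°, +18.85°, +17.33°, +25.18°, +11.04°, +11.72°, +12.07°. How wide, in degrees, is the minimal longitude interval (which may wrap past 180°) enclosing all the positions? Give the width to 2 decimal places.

14.14°

Sort the longitudes: +11.04°, +11.72°, +12.07°, +17.33°, +18.85°, +21.49°, +25.18°.
Eastward gaps between consecutive values (wrapping around): 0.68°, 0.35°, 5.26°, 1.52°, 2.64°, 3.69°, 345.86°.
Largest gap = 345.86° ⇒ minimal covering band is its complement: 360° − 345.86° = 14.14°.
Band runs from +11.04° eastward to +25.18°.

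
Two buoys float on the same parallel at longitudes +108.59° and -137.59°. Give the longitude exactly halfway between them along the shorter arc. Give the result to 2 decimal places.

+165.50°

Signed shortest Δλ from +108.59° to -137.59° is +113.82°.
Midpoint longitude = +108.59° + (+113.82°)/2 = +108.59° + 56.91° = +165.50°.
(The naïve average (+108.59 + -137.59)/2 = -14.5° is on the wrong side of the globe.)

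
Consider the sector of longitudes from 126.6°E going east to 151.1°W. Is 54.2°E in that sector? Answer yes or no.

No

Band width going east from +126.6° to -151.1°: ((-151.1 − 126.6) mod 360) = 82.3°.
Offset of +54.2° east of the west edge: ((54.2 − 126.6) mod 360) = 287.6°.
287.6° > 82.3° ⇒ outside.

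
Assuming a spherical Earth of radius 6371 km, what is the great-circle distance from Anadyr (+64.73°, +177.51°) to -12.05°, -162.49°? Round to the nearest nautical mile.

4699 nmi

Δλ = -162.49 − 177.51 = -340.00°; wrapped into (−180°, 180°]: 20.00°.
Δφ = -12.05 − 64.73 = -76.78°.
a = sin²(Δφ/2) + cos φ₁ · cos φ₂ · sin²(Δλ/2) = 0.398243.
c = 2·atan2(√a, √(1−a)) = 1.36585 rad → d = 6371·c ≈ 8701.84 km ≈ 4698.62 nmi.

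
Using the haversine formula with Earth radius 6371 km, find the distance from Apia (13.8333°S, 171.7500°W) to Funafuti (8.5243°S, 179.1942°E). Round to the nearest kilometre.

1150 km

Δλ = 179.1942 − -171.7500 = 350.9442°; wrapped into (−180°, 180°]: -9.0558°.
Δφ = -8.5243 − -13.8333 = 5.3090°.
a = sin²(Δφ/2) + cos φ₁ · cos φ₂ · sin²(Δλ/2) = 0.008130.
c = 2·atan2(√a, √(1−a)) = 0.18057 rad → d = 6371·c ≈ 1150.43 km.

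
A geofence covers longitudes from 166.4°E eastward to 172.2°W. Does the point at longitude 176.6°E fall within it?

Yes

Band width going east from +166.4° to -172.2°: ((-172.2 − 166.4) mod 360) = 21.4°.
Offset of +176.6° east of the west edge: ((176.6 − 166.4) mod 360) = 10.2°.
10.2° ≤ 21.4° ⇒ inside.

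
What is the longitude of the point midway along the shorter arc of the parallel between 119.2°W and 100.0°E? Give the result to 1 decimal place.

170.4°E

Signed shortest Δλ from -119.2° to +100.0° is -140.8°.
Midpoint longitude = -119.2° + (-140.8°)/2 = -119.2° − 70.4° = -189.6°.
Normalise into (−180°, 180°]: +170.4°.
(The naïve average (-119.2 + +100.0)/2 = -9.6° is on the wrong side of the globe.)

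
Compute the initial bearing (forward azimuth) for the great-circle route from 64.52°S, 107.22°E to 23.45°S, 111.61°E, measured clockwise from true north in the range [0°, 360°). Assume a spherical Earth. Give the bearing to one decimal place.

6.1°

Δλ = 111.61 − 107.22 = 4.39°.
θ = atan2( sin Δλ · cos φ₂ , cos φ₁ · sin φ₂ − sin φ₁ · cos φ₂ · cos Δλ )
  = atan2(0.07022, 0.65455) = 6.124° → normalised to [0°, 360°): 6.124°.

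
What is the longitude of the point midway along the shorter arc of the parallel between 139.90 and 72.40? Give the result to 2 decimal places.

Signed shortest Δλ from +139.90° to +72.40° is -67.50°.
Midpoint longitude = +139.90° + (-67.50°)/2 = +139.90° − 33.75° = +106.15°.

+106.15°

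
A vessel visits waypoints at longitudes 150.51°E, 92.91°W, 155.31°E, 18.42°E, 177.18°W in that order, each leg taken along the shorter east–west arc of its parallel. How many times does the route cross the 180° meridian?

Leg 1: +150.51° → -92.91°, shortest Δλ = 116.58° (east) — crosses 180°.
Leg 2: -92.91° → +155.31°, shortest Δλ = -111.78° (west) — crosses 180°.
Leg 3: +155.31° → +18.42°, shortest Δλ = -136.89° (west) — does not cross 180°.
Leg 4: +18.42° → -177.18°, shortest Δλ = 164.4° (east) — crosses 180°.
Total crossings: 3.

3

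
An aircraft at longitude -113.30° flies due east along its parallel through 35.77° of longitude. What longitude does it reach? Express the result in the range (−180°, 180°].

-77.53°

Start at -113.30°; shift +35.77° → -77.53°.
-77.53° already lies in (−180°, 180°].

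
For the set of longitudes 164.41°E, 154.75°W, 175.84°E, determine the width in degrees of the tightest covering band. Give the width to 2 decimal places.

Sort the longitudes: -154.75°, +164.41°, +175.84°.
Eastward gaps between consecutive values (wrapping around): 319.16°, 11.43°, 29.41°.
Largest gap = 319.16° ⇒ minimal covering band is its complement: 360° − 319.16° = 40.84°.
Band runs from +164.41° eastward to -154.75°, crossing the antimeridian.

40.84°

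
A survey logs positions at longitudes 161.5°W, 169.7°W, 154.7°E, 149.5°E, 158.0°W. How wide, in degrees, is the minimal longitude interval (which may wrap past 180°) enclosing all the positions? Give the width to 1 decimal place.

52.5°

Sort the longitudes: -169.7°, -161.5°, -158.0°, +149.5°, +154.7°.
Eastward gaps between consecutive values (wrapping around): 8.2°, 3.5°, 307.5°, 5.2°, 35.6°.
Largest gap = 307.5° ⇒ minimal covering band is its complement: 360° − 307.5° = 52.5°.
Band runs from +149.5° eastward to -158.0°, crossing the antimeridian.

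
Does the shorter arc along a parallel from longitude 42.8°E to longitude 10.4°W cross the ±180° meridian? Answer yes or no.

Signed shortest Δλ = ((-10.4 − 42.8 + 180) mod 360) − 180 = -53.2°.
Going west by 53.2° from +42.8° reaches -10.4° without touching 180°.

No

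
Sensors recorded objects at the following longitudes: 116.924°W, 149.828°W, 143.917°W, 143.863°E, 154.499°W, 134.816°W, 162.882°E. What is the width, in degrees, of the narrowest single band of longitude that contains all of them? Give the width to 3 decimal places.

99.213°

Sort the longitudes: -154.499°, -149.828°, -143.917°, -134.816°, -116.924°, +143.863°, +162.882°.
Eastward gaps between consecutive values (wrapping around): 4.671°, 5.911°, 9.101°, 17.892°, 260.787°, 19.019°, 42.619°.
Largest gap = 260.787° ⇒ minimal covering band is its complement: 360° − 260.787° = 99.213°.
Band runs from +143.863° eastward to -116.924°, crossing the antimeridian.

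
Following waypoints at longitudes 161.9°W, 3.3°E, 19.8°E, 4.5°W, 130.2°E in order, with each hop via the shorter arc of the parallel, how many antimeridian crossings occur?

Leg 1: -161.9° → +3.3°, shortest Δλ = 165.2° (east) — does not cross 180°.
Leg 2: +3.3° → +19.8°, shortest Δλ = 16.5° (east) — does not cross 180°.
Leg 3: +19.8° → -4.5°, shortest Δλ = -24.3° (west) — does not cross 180°.
Leg 4: -4.5° → +130.2°, shortest Δλ = 134.7° (east) — does not cross 180°.
Total crossings: 0.

0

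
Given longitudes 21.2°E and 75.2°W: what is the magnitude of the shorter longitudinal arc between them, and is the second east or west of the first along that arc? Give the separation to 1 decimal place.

Raw difference: -75.2 − 21.2 = -96.4°.
Normalise into (−180°, 180°]: -96.4° stays -96.4°.
Negative ⇒ the second point lies to the west; separation 96.4°.

96.4° west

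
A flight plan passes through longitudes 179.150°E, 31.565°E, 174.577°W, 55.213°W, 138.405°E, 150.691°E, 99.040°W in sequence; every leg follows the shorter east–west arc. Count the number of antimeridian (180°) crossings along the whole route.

Leg 1: +179.150° → +31.565°, shortest Δλ = -147.585° (west) — does not cross 180°.
Leg 2: +31.565° → -174.577°, shortest Δλ = 153.858° (east) — crosses 180°.
Leg 3: -174.577° → -55.213°, shortest Δλ = 119.364° (east) — does not cross 180°.
Leg 4: -55.213° → +138.405°, shortest Δλ = -166.382° (west) — crosses 180°.
Leg 5: +138.405° → +150.691°, shortest Δλ = 12.286° (east) — does not cross 180°.
Leg 6: +150.691° → -99.040°, shortest Δλ = 110.269° (east) — crosses 180°.
Total crossings: 3.

3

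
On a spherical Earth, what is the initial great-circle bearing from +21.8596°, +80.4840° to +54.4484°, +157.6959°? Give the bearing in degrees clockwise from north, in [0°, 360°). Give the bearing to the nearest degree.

Δλ = 157.6959 − 80.4840 = 77.2119°.
θ = atan2( sin Δλ · cos φ₂ , cos φ₁ · sin φ₂ − sin φ₁ · cos φ₂ · cos Δλ )
  = atan2(0.56701, 0.70718) = 38.723° → normalised to [0°, 360°): 38.723°.

39°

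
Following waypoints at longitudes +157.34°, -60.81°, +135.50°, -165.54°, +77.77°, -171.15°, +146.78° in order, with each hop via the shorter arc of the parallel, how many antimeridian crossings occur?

6

Leg 1: +157.34° → -60.81°, shortest Δλ = 141.85° (east) — crosses 180°.
Leg 2: -60.81° → +135.50°, shortest Δλ = -163.69° (west) — crosses 180°.
Leg 3: +135.50° → -165.54°, shortest Δλ = 58.96° (east) — crosses 180°.
Leg 4: -165.54° → +77.77°, shortest Δλ = -116.69° (west) — crosses 180°.
Leg 5: +77.77° → -171.15°, shortest Δλ = 111.08° (east) — crosses 180°.
Leg 6: -171.15° → +146.78°, shortest Δλ = -42.07° (west) — crosses 180°.
Total crossings: 6.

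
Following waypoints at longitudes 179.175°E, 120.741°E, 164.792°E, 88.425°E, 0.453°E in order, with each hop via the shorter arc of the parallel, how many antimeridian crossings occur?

Leg 1: +179.175° → +120.741°, shortest Δλ = -58.434° (west) — does not cross 180°.
Leg 2: +120.741° → +164.792°, shortest Δλ = 44.051° (east) — does not cross 180°.
Leg 3: +164.792° → +88.425°, shortest Δλ = -76.367° (west) — does not cross 180°.
Leg 4: +88.425° → +0.453°, shortest Δλ = -87.972° (west) — does not cross 180°.
Total crossings: 0.

0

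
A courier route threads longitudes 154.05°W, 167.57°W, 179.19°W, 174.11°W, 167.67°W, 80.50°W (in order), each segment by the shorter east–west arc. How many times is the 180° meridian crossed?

Leg 1: -154.05° → -167.57°, shortest Δλ = -13.52° (west) — does not cross 180°.
Leg 2: -167.57° → -179.19°, shortest Δλ = -11.62° (west) — does not cross 180°.
Leg 3: -179.19° → -174.11°, shortest Δλ = 5.08° (east) — does not cross 180°.
Leg 4: -174.11° → -167.67°, shortest Δλ = 6.44° (east) — does not cross 180°.
Leg 5: -167.67° → -80.50°, shortest Δλ = 87.17° (east) — does not cross 180°.
Total crossings: 0.

0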